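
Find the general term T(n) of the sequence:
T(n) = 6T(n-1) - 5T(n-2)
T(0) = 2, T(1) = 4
Characteristic equation: x² - 6x + 5 = 0, which factors as (x - (1))(x - (5)) = 0.
Roots r₁ = 1, r₂ = 5 (distinct).
General solution: T(n) = A·(1)^n + B·(5)^n.
From T(0) = 2: A + B = 2.
From T(1) = 4: A + 5B = 4.
Solving: A = \frac{3}{2}, B = \frac{1}{2}.
So T(n) = \frac{5^{n}}{2} + \frac{3}{2}.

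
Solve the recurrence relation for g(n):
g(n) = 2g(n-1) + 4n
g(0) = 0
First-order linear with linear forcing.
Homogeneous solution: g_h(n) = A·(2)^n.
Try particular g_p(n) = pn + q. Substituting:
  pn + q = 2(p(n-1) + q) + 4n.
Matching the n-coefficient: p = 2p + 4 ⇒ p = -4.
Matching constants: q = -2p + 2q ⇒ q = -8.
General: g(n) = A·(2)^n - 4 n - 8.
Apply g(0) = 0: A - 8 = 0 ⇒ A = 8.
So g(n) = 8 \cdot 2^{n} - 4 n - 8.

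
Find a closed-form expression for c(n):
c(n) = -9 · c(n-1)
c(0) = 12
Pure geometric recurrence with ratio -9.
By induction c(n) = c(0) · (-9)^n = 12 \left(-9\right)^{n}.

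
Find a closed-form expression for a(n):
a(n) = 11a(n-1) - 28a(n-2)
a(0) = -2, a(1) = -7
Characteristic equation: x² - 11x + 28 = 0, which factors as (x - (4))(x - (7)) = 0.
Roots r₁ = 4, r₂ = 7 (distinct).
General solution: a(n) = A·(4)^n + B·(7)^n.
From a(0) = -2: A + B = -2.
From a(1) = -7: 4A + 7B = -7.
Solving: A = - \frac{7}{3}, B = \frac{1}{3}.
So a(n) = - \frac{7 \cdot 4^{n}}{3} + \frac{7^{n}}{3}.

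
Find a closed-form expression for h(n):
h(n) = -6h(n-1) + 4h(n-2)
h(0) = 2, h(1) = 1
Characteristic equation: x² + 6x - 4 = 0.
Discriminant Δ = (-6)² + 4·(4) = 52.
Roots r₁,₂ = (-6 ± √52)/2, so r₁ = -3 + \sqrt{13}, r₂ = - \sqrt{13} - 3.
General solution: h(n) = A·r₁^n + B·r₂^n.
From the initial conditions, A + B = 2 and r₁A + r₂B = 1.
Since r₁ - r₂ = √52: A = (1 - (2)r₂)/√52 = \frac{7 \sqrt{13}}{26} + 1, and B = 2 - A = 1 - \frac{7 \sqrt{13}}{26}.
So h(n) = \left(\frac{7 \sqrt{13}}{26} + 1\right)\left(-3 + \sqrt{13}\right)^n + \left(1 - \frac{7 \sqrt{13}}{26}\right)\left(- \sqrt{13} - 3\right)^n.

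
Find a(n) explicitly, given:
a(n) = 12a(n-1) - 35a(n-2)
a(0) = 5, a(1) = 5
Characteristic equation: x² - 12x + 35 = 0, which factors as (x - (7))(x - (5)) = 0.
Roots r₁ = 7, r₂ = 5 (distinct).
General solution: a(n) = A·(7)^n + B·(5)^n.
From a(0) = 5: A + B = 5.
From a(1) = 5: 7A + 5B = 5.
Solving: A = -10, B = 15.
So a(n) = 15 \cdot 5^{n} - 10 \cdot 7^{n}.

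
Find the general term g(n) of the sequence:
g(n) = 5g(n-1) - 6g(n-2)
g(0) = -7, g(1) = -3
Characteristic equation: x² - 5x + 6 = 0, which factors as (x - (2))(x - (3)) = 0.
Roots r₁ = 2, r₂ = 3 (distinct).
General solution: g(n) = A·(2)^n + B·(3)^n.
From g(0) = -7: A + B = -7.
From g(1) = -3: 2A + 3B = -3.
Solving: A = -18, B = 11.
So g(n) = - 18 \cdot 2^{n} + 11 \cdot 3^{n}.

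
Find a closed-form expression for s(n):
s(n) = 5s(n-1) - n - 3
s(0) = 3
First-order linear with linear forcing.
Homogeneous solution: s_h(n) = A·(5)^n.
Try particular s_p(n) = pn + q. Substituting:
  pn + q = 5(p(n-1) + q) - n - 3.
Matching the n-coefficient: p = 5p - 1 ⇒ p = \frac{1}{4}.
Matching constants: q = -5p + 5q - 3 ⇒ q = \frac{17}{16}.
General: s(n) = A·(5)^n + \frac{n}{4} + \frac{17}{16}.
Apply s(0) = 3: A + \frac{17}{16} = 3 ⇒ A = \frac{31}{16}.
So s(n) = \frac{31 \cdot 5^{n}}{16} + \frac{n}{4} + \frac{17}{16}.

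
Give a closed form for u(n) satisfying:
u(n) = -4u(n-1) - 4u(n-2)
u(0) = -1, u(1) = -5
Characteristic equation: x² + 4x + 4 = 0, which is (x - (-2))².
Repeated root r = -2.
General solution: u(n) = (A + Bn)·(-2)^n.
From u(0) = -1: A = -1.
From u(1) = -5: (A + B)·(-2) = -5 ⇒ B = \frac{7}{2}.
So u(n) = \left(\frac{7 n}{2} - 1\right) \cdot (-2)^n.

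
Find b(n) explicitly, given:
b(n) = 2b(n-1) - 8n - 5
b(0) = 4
First-order linear with linear forcing.
Homogeneous solution: b_h(n) = A·(2)^n.
Try particular b_p(n) = pn + q. Substituting:
  pn + q = 2(p(n-1) + q) - 8n - 5.
Matching the n-coefficient: p = 2p - 8 ⇒ p = 8.
Matching constants: q = -2p + 2q - 5 ⇒ q = 21.
General: b(n) = A·(2)^n + 8 n + 21.
Apply b(0) = 4: A + 21 = 4 ⇒ A = -17.
So b(n) = - 17 \cdot 2^{n} + 8 n + 21.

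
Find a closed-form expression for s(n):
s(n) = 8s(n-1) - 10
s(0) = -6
First-order linear non-homogeneous.
Homogeneous solution: s_h(n) = A·(8)^n.
Try constant particular solution s_p = K: K = 8K - 10 ⇒ K = \frac{10}{7}.
General: s(n) = A·(8)^n + \frac{10}{7}.
Apply s(0) = -6: A + \frac{10}{7} = -6 ⇒ A = - \frac{52}{7}.
So s(n) = \frac{10}{7} - \frac{52 \cdot 8^{n}}{7}.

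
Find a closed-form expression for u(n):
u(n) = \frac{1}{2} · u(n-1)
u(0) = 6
Pure geometric recurrence with ratio \frac{1}{2}.
By induction u(n) = u(0) · (\frac{1}{2})^n = 6 \cdot 2^{- n}.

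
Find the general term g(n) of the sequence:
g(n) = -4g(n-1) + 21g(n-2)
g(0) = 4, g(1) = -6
Characteristic equation: x² + 4x - 21 = 0, which factors as (x - (3))(x - (-7)) = 0.
Roots r₁ = 3, r₂ = -7 (distinct).
General solution: g(n) = A·(3)^n + B·(-7)^n.
From g(0) = 4: A + B = 4.
From g(1) = -6: 3A - 7B = -6.
Solving: A = \frac{11}{5}, B = \frac{9}{5}.
So g(n) = \frac{9 \left(-7\right)^{n}}{5} + \frac{11 \cdot 3^{n}}{5}.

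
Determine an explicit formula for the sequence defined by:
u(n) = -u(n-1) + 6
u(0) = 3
First-order linear non-homogeneous.
Homogeneous solution: u_h(n) = A·(-1)^n.
Try constant particular solution u_p = K: K = -K + 6 ⇒ K = 3.
General: u(n) = A·(-1)^n + 3.
Apply u(0) = 3: A + 3 = 3 ⇒ A = 0.
So u(n) = 3.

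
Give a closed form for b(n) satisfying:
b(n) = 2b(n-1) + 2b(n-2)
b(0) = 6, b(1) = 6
Characteristic equation: x² - 2x - 2 = 0.
Discriminant Δ = (2)² + 4·(2) = 12.
Roots r₁,₂ = (2 ± √12)/2, so r₁ = 1 + \sqrt{3}, r₂ = 1 - \sqrt{3}.
General solution: b(n) = A·r₁^n + B·r₂^n.
From the initial conditions, A + B = 6 and r₁A + r₂B = 6.
Since r₁ - r₂ = √12: A = (6 - (6)r₂)/√12 = 3, and B = 6 - A = 3.
So b(n) = \left(3\right)\left(1 + \sqrt{3}\right)^n + \left(3\right)\left(1 - \sqrt{3}\right)^n.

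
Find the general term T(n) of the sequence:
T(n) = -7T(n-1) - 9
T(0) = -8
First-order linear non-homogeneous.
Homogeneous solution: T_h(n) = A·(-7)^n.
Try constant particular solution T_p = K: K = -7K - 9 ⇒ K = - \frac{9}{8}.
General: T(n) = A·(-7)^n - \frac{9}{8}.
Apply T(0) = -8: A - \frac{9}{8} = -8 ⇒ A = - \frac{55}{8}.
So T(n) = - \frac{55 \left(-7\right)^{n}}{8} - \frac{9}{8}.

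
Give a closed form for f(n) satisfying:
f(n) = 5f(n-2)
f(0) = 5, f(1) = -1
Characteristic equation: x² - 5 = 0.
Discriminant Δ = (0)² + 4·(5) = 20.
Roots r₁,₂ = (0 ± √20)/2, so r₁ = \sqrt{5}, r₂ = - \sqrt{5}.
General solution: f(n) = A·r₁^n + B·r₂^n.
From the initial conditions, A + B = 5 and r₁A + r₂B = -1.
Since r₁ - r₂ = √20: A = (-1 - (5)r₂)/√20 = \frac{5}{2} - \frac{\sqrt{5}}{10}, and B = 5 - A = \frac{\sqrt{5}}{10} + \frac{5}{2}.
So f(n) = \left(\frac{5}{2} - \frac{\sqrt{5}}{10}\right)\left(\sqrt{5}\right)^n + \left(\frac{\sqrt{5}}{10} + \frac{5}{2}\right)\left(- \sqrt{5}\right)^n.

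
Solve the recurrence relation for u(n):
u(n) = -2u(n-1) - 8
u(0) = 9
First-order linear non-homogeneous.
Homogeneous solution: u_h(n) = A·(-2)^n.
Try constant particular solution u_p = K: K = -2K - 8 ⇒ K = - \frac{8}{3}.
General: u(n) = A·(-2)^n - \frac{8}{3}.
Apply u(0) = 9: A - \frac{8}{3} = 9 ⇒ A = \frac{35}{3}.
So u(n) = \frac{35 \left(-2\right)^{n}}{3} - \frac{8}{3}.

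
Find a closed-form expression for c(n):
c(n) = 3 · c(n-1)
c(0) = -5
Pure geometric recurrence with ratio 3.
By induction c(n) = c(0) · (3)^n = - 5 \cdot 3^{n}.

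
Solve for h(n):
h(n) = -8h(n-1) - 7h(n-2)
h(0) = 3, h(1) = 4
Characteristic equation: x² + 8x + 7 = 0, which factors as (x - (-7))(x - (-1)) = 0.
Roots r₁ = -7, r₂ = -1 (distinct).
General solution: h(n) = A·(-7)^n + B·(-1)^n.
From h(0) = 3: A + B = 3.
From h(1) = 4: -7A - B = 4.
Solving: A = - \frac{7}{6}, B = \frac{25}{6}.
So h(n) = \frac{25 \left(-1\right)^{n}}{6} - \frac{7 \left(-7\right)^{n}}{6}.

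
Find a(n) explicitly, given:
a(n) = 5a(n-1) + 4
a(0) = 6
First-order linear non-homogeneous.
Homogeneous solution: a_h(n) = A·(5)^n.
Try constant particular solution a_p = K: K = 5K + 4 ⇒ K = -1.
General: a(n) = A·(5)^n - 1.
Apply a(0) = 6: A - 1 = 6 ⇒ A = 7.
So a(n) = 7 \cdot 5^{n} - 1.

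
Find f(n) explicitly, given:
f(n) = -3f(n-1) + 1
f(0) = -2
First-order linear non-homogeneous.
Homogeneous solution: f_h(n) = A·(-3)^n.
Try constant particular solution f_p = K: K = -3K + 1 ⇒ K = \frac{1}{4}.
General: f(n) = A·(-3)^n + \frac{1}{4}.
Apply f(0) = -2: A + \frac{1}{4} = -2 ⇒ A = - \frac{9}{4}.
So f(n) = \frac{1}{4} - \frac{9 \left(-3\right)^{n}}{4}.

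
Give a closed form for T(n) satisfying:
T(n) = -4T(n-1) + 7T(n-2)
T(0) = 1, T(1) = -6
Characteristic equation: x² + 4x - 7 = 0.
Discriminant Δ = (-4)² + 4·(7) = 44.
Roots r₁,₂ = (-4 ± √44)/2, so r₁ = -2 + \sqrt{11}, r₂ = - \sqrt{11} - 2.
General solution: T(n) = A·r₁^n + B·r₂^n.
From the initial conditions, A + B = 1 and r₁A + r₂B = -6.
Since r₁ - r₂ = √44: A = (-6 - (1)r₂)/√44 = \frac{1}{2} - \frac{2 \sqrt{11}}{11}, and B = 1 - A = \frac{1}{2} + \frac{2 \sqrt{11}}{11}.
So T(n) = \left(\frac{1}{2} - \frac{2 \sqrt{11}}{11}\right)\left(-2 + \sqrt{11}\right)^n + \left(\frac{1}{2} + \frac{2 \sqrt{11}}{11}\right)\left(- \sqrt{11} - 2\right)^n.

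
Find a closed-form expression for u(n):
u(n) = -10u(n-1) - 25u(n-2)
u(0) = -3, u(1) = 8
Characteristic equation: x² + 10x + 25 = 0, which is (x - (-5))².
Repeated root r = -5.
General solution: u(n) = (A + Bn)·(-5)^n.
From u(0) = -3: A = -3.
From u(1) = 8: (A + B)·(-5) = 8 ⇒ B = \frac{7}{5}.
So u(n) = \left(\frac{7 n}{5} - 3\right) \cdot (-5)^n.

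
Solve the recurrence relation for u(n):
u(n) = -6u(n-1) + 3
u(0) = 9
First-order linear non-homogeneous.
Homogeneous solution: u_h(n) = A·(-6)^n.
Try constant particular solution u_p = K: K = -6K + 3 ⇒ K = \frac{3}{7}.
General: u(n) = A·(-6)^n + \frac{3}{7}.
Apply u(0) = 9: A + \frac{3}{7} = 9 ⇒ A = \frac{60}{7}.
So u(n) = \frac{60 \left(-6\right)^{n}}{7} + \frac{3}{7}.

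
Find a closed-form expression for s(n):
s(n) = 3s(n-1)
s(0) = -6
This is a homogeneous first-order recurrence with ratio 3.
By induction s(n) = s(0) · (3)^n = - 6 \cdot 3^{n}.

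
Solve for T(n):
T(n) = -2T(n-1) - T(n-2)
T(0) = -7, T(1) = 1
Characteristic equation: x² + 2x + 1 = 0, which is (x - (-1))².
Repeated root r = -1.
General solution: T(n) = (A + Bn)·(-1)^n.
From T(0) = -7: A = -7.
From T(1) = 1: (A + B)·(-1) = 1 ⇒ B = 6.
So T(n) = \left(6 n - 7\right) \cdot (-1)^n.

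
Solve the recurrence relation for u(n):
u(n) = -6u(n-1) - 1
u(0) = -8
First-order linear non-homogeneous.
Homogeneous solution: u_h(n) = A·(-6)^n.
Try constant particular solution u_p = K: K = -6K - 1 ⇒ K = - \frac{1}{7}.
General: u(n) = A·(-6)^n - \frac{1}{7}.
Apply u(0) = -8: A - \frac{1}{7} = -8 ⇒ A = - \frac{55}{7}.
So u(n) = - \frac{55 \left(-6\right)^{n}}{7} - \frac{1}{7}.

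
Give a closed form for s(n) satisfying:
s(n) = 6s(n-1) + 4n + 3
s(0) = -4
First-order linear with linear forcing.
Homogeneous solution: s_h(n) = A·(6)^n.
Try particular s_p(n) = pn + q. Substituting:
  pn + q = 6(p(n-1) + q) + 4n + 3.
Matching the n-coefficient: p = 6p + 4 ⇒ p = - \frac{4}{5}.
Matching constants: q = -6p + 6q + 3 ⇒ q = - \frac{39}{25}.
General: s(n) = A·(6)^n - \frac{4 n}{5} - \frac{39}{25}.
Apply s(0) = -4: A - \frac{39}{25} = -4 ⇒ A = - \frac{61}{25}.
So s(n) = - \frac{61 \cdot 6^{n}}{25} - \frac{4 n}{5} - \frac{39}{25}.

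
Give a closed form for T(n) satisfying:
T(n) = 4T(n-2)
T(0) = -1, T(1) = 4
Characteristic equation: x² - 4 = 0, which factors as (x - (2))(x - (-2)) = 0.
Roots r₁ = 2, r₂ = -2 (distinct).
General solution: T(n) = A·(2)^n + B·(-2)^n.
From T(0) = -1: A + B = -1.
From T(1) = 4: 2A - 2B = 4.
Solving: A = \frac{1}{2}, B = - \frac{3}{2}.
So T(n) = - \frac{3 \left(-2\right)^{n}}{2} + \frac{2^{n}}{2}.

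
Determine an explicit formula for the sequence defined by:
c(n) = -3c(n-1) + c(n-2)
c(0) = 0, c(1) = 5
Characteristic equation: x² + 3x - 1 = 0.
Discriminant Δ = (-3)² + 4·(1) = 13.
Roots r₁,₂ = (-3 ± √13)/2, so r₁ = - \frac{3}{2} + \frac{\sqrt{13}}{2}, r₂ = - \frac{\sqrt{13}}{2} - \frac{3}{2}.
General solution: c(n) = A·r₁^n + B·r₂^n.
From the initial conditions, A + B = 0 and r₁A + r₂B = 5.
Since r₁ - r₂ = √13: A = (5 - (0)r₂)/√13 = \frac{5 \sqrt{13}}{13}, and B = 0 - A = - \frac{5 \sqrt{13}}{13}.
So c(n) = \left(\frac{5 \sqrt{13}}{13}\right)\left(- \frac{3}{2} + \frac{\sqrt{13}}{2}\right)^n + \left(- \frac{5 \sqrt{13}}{13}\right)\left(- \frac{\sqrt{13}}{2} - \frac{3}{2}\right)^n.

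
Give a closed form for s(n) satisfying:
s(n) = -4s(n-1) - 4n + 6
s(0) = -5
First-order linear with linear forcing.
Homogeneous solution: s_h(n) = A·(-4)^n.
Try particular s_p(n) = pn + q. Substituting:
  pn + q = -4(p(n-1) + q) - 4n + 6.
Matching the n-coefficient: p = -4p - 4 ⇒ p = - \frac{4}{5}.
Matching constants: q = 4p - 4q + 6 ⇒ q = \frac{14}{25}.
General: s(n) = A·(-4)^n - \frac{4 n}{5} + \frac{14}{25}.
Apply s(0) = -5: A + \frac{14}{25} = -5 ⇒ A = - \frac{139}{25}.
So s(n) = - \frac{139 \left(-4\right)^{n}}{25} - \frac{4 n}{5} + \frac{14}{25}.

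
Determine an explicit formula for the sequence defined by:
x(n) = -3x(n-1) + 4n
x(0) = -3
First-order linear with linear forcing.
Homogeneous solution: x_h(n) = A·(-3)^n.
Try particular x_p(n) = pn + q. Substituting:
  pn + q = -3(p(n-1) + q) + 4n.
Matching the n-coefficient: p = -3p + 4 ⇒ p = 1.
Matching constants: q = 3p - 3q ⇒ q = \frac{3}{4}.
General: x(n) = A·(-3)^n + n + \frac{3}{4}.
Apply x(0) = -3: A + \frac{3}{4} = -3 ⇒ A = - \frac{15}{4}.
So x(n) = - \frac{15 \left(-3\right)^{n}}{4} + n + \frac{3}{4}.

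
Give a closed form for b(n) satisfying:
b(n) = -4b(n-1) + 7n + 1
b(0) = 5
First-order linear with linear forcing.
Homogeneous solution: b_h(n) = A·(-4)^n.
Try particular b_p(n) = pn + q. Substituting:
  pn + q = -4(p(n-1) + q) + 7n + 1.
Matching the n-coefficient: p = -4p + 7 ⇒ p = \frac{7}{5}.
Matching constants: q = 4p - 4q + 1 ⇒ q = \frac{33}{25}.
General: b(n) = A·(-4)^n + \frac{7 n}{5} + \frac{33}{25}.
Apply b(0) = 5: A + \frac{33}{25} = 5 ⇒ A = \frac{92}{25}.
So b(n) = \frac{92 \left(-4\right)^{n}}{25} + \frac{7 n}{5} + \frac{33}{25}.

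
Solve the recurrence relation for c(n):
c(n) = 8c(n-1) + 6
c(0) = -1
First-order linear non-homogeneous.
Homogeneous solution: c_h(n) = A·(8)^n.
Try constant particular solution c_p = K: K = 8K + 6 ⇒ K = - \frac{6}{7}.
General: c(n) = A·(8)^n - \frac{6}{7}.
Apply c(0) = -1: A - \frac{6}{7} = -1 ⇒ A = - \frac{1}{7}.
So c(n) = - \frac{8^{n}}{7} - \frac{6}{7}.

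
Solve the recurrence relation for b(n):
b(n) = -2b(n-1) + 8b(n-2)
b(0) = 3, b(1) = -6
Characteristic equation: x² + 2x - 8 = 0, which factors as (x - (-4))(x - (2)) = 0.
Roots r₁ = -4, r₂ = 2 (distinct).
General solution: b(n) = A·(-4)^n + B·(2)^n.
From b(0) = 3: A + B = 3.
From b(1) = -6: -4A + 2B = -6.
Solving: A = 2, B = 1.
So b(n) = 2 \left(-4\right)^{n} + 2^{n}.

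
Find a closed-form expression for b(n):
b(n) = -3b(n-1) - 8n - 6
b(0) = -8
First-order linear with linear forcing.
Homogeneous solution: b_h(n) = A·(-3)^n.
Try particular b_p(n) = pn + q. Substituting:
  pn + q = -3(p(n-1) + q) - 8n - 6.
Matching the n-coefficient: p = -3p - 8 ⇒ p = -2.
Matching constants: q = 3p - 3q - 6 ⇒ q = -3.
General: b(n) = A·(-3)^n - 2 n - 3.
Apply b(0) = -8: A - 3 = -8 ⇒ A = -5.
So b(n) = - 5 \left(-3\right)^{n} - 2 n - 3.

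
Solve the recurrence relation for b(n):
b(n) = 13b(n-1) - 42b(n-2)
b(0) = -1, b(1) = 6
Characteristic equation: x² - 13x + 42 = 0, which factors as (x - (7))(x - (6)) = 0.
Roots r₁ = 7, r₂ = 6 (distinct).
General solution: b(n) = A·(7)^n + B·(6)^n.
From b(0) = -1: A + B = -1.
From b(1) = 6: 7A + 6B = 6.
Solving: A = 12, B = -13.
So b(n) = - 13 \cdot 6^{n} + 12 \cdot 7^{n}.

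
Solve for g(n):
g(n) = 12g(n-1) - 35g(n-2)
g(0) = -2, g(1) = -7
Characteristic equation: x² - 12x + 35 = 0, which factors as (x - (7))(x - (5)) = 0.
Roots r₁ = 7, r₂ = 5 (distinct).
General solution: g(n) = A·(7)^n + B·(5)^n.
From g(0) = -2: A + B = -2.
From g(1) = -7: 7A + 5B = -7.
Solving: A = \frac{3}{2}, B = - \frac{7}{2}.
So g(n) = - \frac{7 \cdot 5^{n}}{2} + \frac{3 \cdot 7^{n}}{2}.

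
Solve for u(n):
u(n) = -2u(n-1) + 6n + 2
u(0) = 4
First-order linear with linear forcing.
Homogeneous solution: u_h(n) = A·(-2)^n.
Try particular u_p(n) = pn + q. Substituting:
  pn + q = -2(p(n-1) + q) + 6n + 2.
Matching the n-coefficient: p = -2p + 6 ⇒ p = 2.
Matching constants: q = 2p - 2q + 2 ⇒ q = 2.
General: u(n) = A·(-2)^n + 2 n + 2.
Apply u(0) = 4: A + 2 = 4 ⇒ A = 2.
So u(n) = 2 \left(-2\right)^{n} + 2 n + 2.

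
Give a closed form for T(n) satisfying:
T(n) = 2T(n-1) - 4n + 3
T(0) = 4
First-order linear with linear forcing.
Homogeneous solution: T_h(n) = A·(2)^n.
Try particular T_p(n) = pn + q. Substituting:
  pn + q = 2(p(n-1) + q) - 4n + 3.
Matching the n-coefficient: p = 2p - 4 ⇒ p = 4.
Matching constants: q = -2p + 2q + 3 ⇒ q = 5.
General: T(n) = A·(2)^n + 4 n + 5.
Apply T(0) = 4: A + 5 = 4 ⇒ A = -1.
So T(n) = - 2^{n} + 4 n + 5.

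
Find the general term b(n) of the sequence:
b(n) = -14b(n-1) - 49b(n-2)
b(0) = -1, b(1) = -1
Characteristic equation: x² + 14x + 49 = 0, which is (x - (-7))².
Repeated root r = -7.
General solution: b(n) = (A + Bn)·(-7)^n.
From b(0) = -1: A = -1.
From b(1) = -1: (A + B)·(-7) = -1 ⇒ B = \frac{8}{7}.
So b(n) = \left(\frac{8 n}{7} - 1\right) \cdot (-7)^n.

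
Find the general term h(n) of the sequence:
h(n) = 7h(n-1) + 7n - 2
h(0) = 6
First-order linear with linear forcing.
Homogeneous solution: h_h(n) = A·(7)^n.
Try particular h_p(n) = pn + q. Substituting:
  pn + q = 7(p(n-1) + q) + 7n - 2.
Matching the n-coefficient: p = 7p + 7 ⇒ p = - \frac{7}{6}.
Matching constants: q = -7p + 7q - 2 ⇒ q = - \frac{37}{36}.
General: h(n) = A·(7)^n - \frac{7 n}{6} - \frac{37}{36}.
Apply h(0) = 6: A - \frac{37}{36} = 6 ⇒ A = \frac{253}{36}.
So h(n) = \frac{253 \cdot 7^{n}}{36} - \frac{7 n}{6} - \frac{37}{36}.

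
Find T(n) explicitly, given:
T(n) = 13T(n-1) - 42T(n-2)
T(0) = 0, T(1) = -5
Characteristic equation: x² - 13x + 42 = 0, which factors as (x - (7))(x - (6)) = 0.
Roots r₁ = 7, r₂ = 6 (distinct).
General solution: T(n) = A·(7)^n + B·(6)^n.
From T(0) = 0: A + B = 0.
From T(1) = -5: 7A + 6B = -5.
Solving: A = -5, B = 5.
So T(n) = 5 \cdot 6^{n} - 5 \cdot 7^{n}.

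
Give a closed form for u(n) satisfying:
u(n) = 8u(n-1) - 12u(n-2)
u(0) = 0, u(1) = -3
Characteristic equation: x² - 8x + 12 = 0, which factors as (x - (6))(x - (2)) = 0.
Roots r₁ = 6, r₂ = 2 (distinct).
General solution: u(n) = A·(6)^n + B·(2)^n.
From u(0) = 0: A + B = 0.
From u(1) = -3: 6A + 2B = -3.
Solving: A = - \frac{3}{4}, B = \frac{3}{4}.
So u(n) = \frac{3 \cdot 2^{n}}{4} - \frac{3 \cdot 6^{n}}{4}.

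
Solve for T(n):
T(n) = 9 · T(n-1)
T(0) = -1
Pure geometric recurrence with ratio 9.
By induction T(n) = T(0) · (9)^n = - 9^{n}.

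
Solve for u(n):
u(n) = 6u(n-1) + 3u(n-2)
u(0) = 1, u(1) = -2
Characteristic equation: x² - 6x - 3 = 0.
Discriminant Δ = (6)² + 4·(3) = 48.
Roots r₁,₂ = (6 ± √48)/2, so r₁ = 3 + 2 \sqrt{3}, r₂ = 3 - 2 \sqrt{3}.
General solution: u(n) = A·r₁^n + B·r₂^n.
From the initial conditions, A + B = 1 and r₁A + r₂B = -2.
Since r₁ - r₂ = √48: A = (-2 - (1)r₂)/√48 = \frac{1}{2} - \frac{5 \sqrt{3}}{12}, and B = 1 - A = \frac{1}{2} + \frac{5 \sqrt{3}}{12}.
So u(n) = \left(\frac{1}{2} - \frac{5 \sqrt{3}}{12}\right)\left(3 + 2 \sqrt{3}\right)^n + \left(\frac{1}{2} + \frac{5 \sqrt{3}}{12}\right)\left(3 - 2 \sqrt{3}\right)^n.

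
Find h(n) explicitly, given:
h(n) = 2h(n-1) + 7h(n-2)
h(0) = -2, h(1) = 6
Characteristic equation: x² - 2x - 7 = 0.
Discriminant Δ = (2)² + 4·(7) = 32.
Roots r₁,₂ = (2 ± √32)/2, so r₁ = 1 + 2 \sqrt{2}, r₂ = 1 - 2 \sqrt{2}.
General solution: h(n) = A·r₁^n + B·r₂^n.
From the initial conditions, A + B = -2 and r₁A + r₂B = 6.
Since r₁ - r₂ = √32: A = (6 - (-2)r₂)/√32 = -1 + \sqrt{2}, and B = -2 - A = - \sqrt{2} - 1.
So h(n) = \left(-1 + \sqrt{2}\right)\left(1 + 2 \sqrt{2}\right)^n + \left(- \sqrt{2} - 1\right)\left(1 - 2 \sqrt{2}\right)^n.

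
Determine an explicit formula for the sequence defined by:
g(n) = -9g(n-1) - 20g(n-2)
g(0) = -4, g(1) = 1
Characteristic equation: x² + 9x + 20 = 0, which factors as (x - (-4))(x - (-5)) = 0.
Roots r₁ = -4, r₂ = -5 (distinct).
General solution: g(n) = A·(-4)^n + B·(-5)^n.
From g(0) = -4: A + B = -4.
From g(1) = 1: -4A - 5B = 1.
Solving: A = -19, B = 15.
So g(n) = - 19 \left(-4\right)^{n} + 15 \left(-5\right)^{n}.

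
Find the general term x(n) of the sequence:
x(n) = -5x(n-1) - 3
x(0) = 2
First-order linear non-homogeneous.
Homogeneous solution: x_h(n) = A·(-5)^n.
Try constant particular solution x_p = K: K = -5K - 3 ⇒ K = - \frac{1}{2}.
General: x(n) = A·(-5)^n - \frac{1}{2}.
Apply x(0) = 2: A - \frac{1}{2} = 2 ⇒ A = \frac{5}{2}.
So x(n) = \frac{5 \left(-5\right)^{n}}{2} - \frac{1}{2}.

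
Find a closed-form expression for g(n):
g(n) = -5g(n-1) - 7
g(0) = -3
First-order linear non-homogeneous.
Homogeneous solution: g_h(n) = A·(-5)^n.
Try constant particular solution g_p = K: K = -5K - 7 ⇒ K = - \frac{7}{6}.
General: g(n) = A·(-5)^n - \frac{7}{6}.
Apply g(0) = -3: A - \frac{7}{6} = -3 ⇒ A = - \frac{11}{6}.
So g(n) = - \frac{11 \left(-5\right)^{n}}{6} - \frac{7}{6}.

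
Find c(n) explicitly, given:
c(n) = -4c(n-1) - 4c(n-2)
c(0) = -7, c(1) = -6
Characteristic equation: x² + 4x + 4 = 0, which is (x - (-2))².
Repeated root r = -2.
General solution: c(n) = (A + Bn)·(-2)^n.
From c(0) = -7: A = -7.
From c(1) = -6: (A + B)·(-2) = -6 ⇒ B = 10.
So c(n) = \left(10 n - 7\right) \cdot (-2)^n.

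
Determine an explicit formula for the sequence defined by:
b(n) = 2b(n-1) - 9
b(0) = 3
First-order linear non-homogeneous.
Homogeneous solution: b_h(n) = A·(2)^n.
Try constant particular solution b_p = K: K = 2K - 9 ⇒ K = 9.
General: b(n) = A·(2)^n + 9.
Apply b(0) = 3: A + 9 = 3 ⇒ A = -6.
So b(n) = 9 - 6 \cdot 2^{n}.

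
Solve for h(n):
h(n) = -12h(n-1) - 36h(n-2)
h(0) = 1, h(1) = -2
Characteristic equation: x² + 12x + 36 = 0, which is (x - (-6))².
Repeated root r = -6.
General solution: h(n) = (A + Bn)·(-6)^n.
From h(0) = 1: A = 1.
From h(1) = -2: (A + B)·(-6) = -2 ⇒ B = - \frac{2}{3}.
So h(n) = \left(1 - \frac{2 n}{3}\right) \cdot (-6)^n.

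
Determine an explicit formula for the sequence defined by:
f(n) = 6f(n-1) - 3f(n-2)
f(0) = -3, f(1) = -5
Characteristic equation: x² - 6x + 3 = 0.
Discriminant Δ = (6)² + 4·(-3) = 24.
Roots r₁,₂ = (6 ± √24)/2, so r₁ = \sqrt{6} + 3, r₂ = 3 - \sqrt{6}.
General solution: f(n) = A·r₁^n + B·r₂^n.
From the initial conditions, A + B = -3 and r₁A + r₂B = -5.
Since r₁ - r₂ = √24: A = (-5 - (-3)r₂)/√24 = - \frac{3}{2} + \frac{\sqrt{6}}{3}, and B = -3 - A = - \frac{3}{2} - \frac{\sqrt{6}}{3}.
So f(n) = \left(- \frac{3}{2} + \frac{\sqrt{6}}{3}\right)\left(\sqrt{6} + 3\right)^n + \left(- \frac{3}{2} - \frac{\sqrt{6}}{3}\right)\left(3 - \sqrt{6}\right)^n.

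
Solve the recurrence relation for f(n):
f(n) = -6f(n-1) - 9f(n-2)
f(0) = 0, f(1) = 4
Characteristic equation: x² + 6x + 9 = 0, which is (x - (-3))².
Repeated root r = -3.
General solution: f(n) = (A + Bn)·(-3)^n.
From f(0) = 0: A = 0.
From f(1) = 4: (A + B)·(-3) = 4 ⇒ B = - \frac{4}{3}.
So f(n) = \left(- \frac{4 n}{3}\right) \cdot (-3)^n.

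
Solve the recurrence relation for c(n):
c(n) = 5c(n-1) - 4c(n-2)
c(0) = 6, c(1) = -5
Characteristic equation: x² - 5x + 4 = 0, which factors as (x - (4))(x - (1)) = 0.
Roots r₁ = 4, r₂ = 1 (distinct).
General solution: c(n) = A·(4)^n + B·(1)^n.
From c(0) = 6: A + B = 6.
From c(1) = -5: 4A + B = -5.
Solving: A = - \frac{11}{3}, B = \frac{29}{3}.
So c(n) = \frac{29}{3} - \frac{11 \cdot 4^{n}}{3}.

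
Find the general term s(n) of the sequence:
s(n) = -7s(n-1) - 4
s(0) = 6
First-order linear non-homogeneous.
Homogeneous solution: s_h(n) = A·(-7)^n.
Try constant particular solution s_p = K: K = -7K - 4 ⇒ K = - \frac{1}{2}.
General: s(n) = A·(-7)^n - \frac{1}{2}.
Apply s(0) = 6: A - \frac{1}{2} = 6 ⇒ A = \frac{13}{2}.
So s(n) = \frac{13 \left(-7\right)^{n}}{2} - \frac{1}{2}.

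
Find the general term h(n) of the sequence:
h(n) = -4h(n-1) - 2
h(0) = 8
First-order linear non-homogeneous.
Homogeneous solution: h_h(n) = A·(-4)^n.
Try constant particular solution h_p = K: K = -4K - 2 ⇒ K = - \frac{2}{5}.
General: h(n) = A·(-4)^n - \frac{2}{5}.
Apply h(0) = 8: A - \frac{2}{5} = 8 ⇒ A = \frac{42}{5}.
So h(n) = \frac{42 \left(-4\right)^{n}}{5} - \frac{2}{5}.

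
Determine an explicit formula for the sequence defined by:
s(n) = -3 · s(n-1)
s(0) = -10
Pure geometric recurrence with ratio -3.
By induction s(n) = s(0) · (-3)^n = - 10 \left(-3\right)^{n}.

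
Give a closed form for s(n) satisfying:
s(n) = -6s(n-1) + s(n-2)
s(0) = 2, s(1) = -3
Characteristic equation: x² + 6x - 1 = 0.
Discriminant Δ = (-6)² + 4·(1) = 40.
Roots r₁,₂ = (-6 ± √40)/2, so r₁ = -3 + \sqrt{10}, r₂ = - \sqrt{10} - 3.
General solution: s(n) = A·r₁^n + B·r₂^n.
From the initial conditions, A + B = 2 and r₁A + r₂B = -3.
Since r₁ - r₂ = √40: A = (-3 - (2)r₂)/√40 = \frac{3 \sqrt{10}}{20} + 1, and B = 2 - A = 1 - \frac{3 \sqrt{10}}{20}.
So s(n) = \left(\frac{3 \sqrt{10}}{20} + 1\right)\left(-3 + \sqrt{10}\right)^n + \left(1 - \frac{3 \sqrt{10}}{20}\right)\left(- \sqrt{10} - 3\right)^n.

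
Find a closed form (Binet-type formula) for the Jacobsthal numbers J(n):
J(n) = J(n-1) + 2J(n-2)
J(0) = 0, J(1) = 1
This is the Jacobsthal sequence.
Characteristic equation: x² - x - 2 = 0; roots r₁ = 2, r₂ = -1.
General: J(n) = A·r₁^n + B·r₂^n. Solving with J(0)=0, J(1)=1 gives A = \frac{1}{3}, B = - \frac{1}{3}.
So J(n) = - \frac{\left(-1\right)^{n}}{3} + \frac{2^{n}}{3}.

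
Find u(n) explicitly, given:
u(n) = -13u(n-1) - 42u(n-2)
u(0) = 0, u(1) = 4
Characteristic equation: x² + 13x + 42 = 0, which factors as (x - (-7))(x - (-6)) = 0.
Roots r₁ = -7, r₂ = -6 (distinct).
General solution: u(n) = A·(-7)^n + B·(-6)^n.
From u(0) = 0: A + B = 0.
From u(1) = 4: -7A - 6B = 4.
Solving: A = -4, B = 4.
So u(n) = 4 \left(-6\right)^{n} - 4 \left(-7\right)^{n}.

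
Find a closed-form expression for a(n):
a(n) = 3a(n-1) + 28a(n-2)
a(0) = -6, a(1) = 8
Characteristic equation: x² - 3x - 28 = 0, which factors as (x - (7))(x - (-4)) = 0.
Roots r₁ = 7, r₂ = -4 (distinct).
General solution: a(n) = A·(7)^n + B·(-4)^n.
From a(0) = -6: A + B = -6.
From a(1) = 8: 7A - 4B = 8.
Solving: A = - \frac{16}{11}, B = - \frac{50}{11}.
So a(n) = - \frac{50 \left(-4\right)^{n}}{11} - \frac{16 \cdot 7^{n}}{11}.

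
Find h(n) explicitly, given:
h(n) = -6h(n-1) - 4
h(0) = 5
First-order linear non-homogeneous.
Homogeneous solution: h_h(n) = A·(-6)^n.
Try constant particular solution h_p = K: K = -6K - 4 ⇒ K = - \frac{4}{7}.
General: h(n) = A·(-6)^n - \frac{4}{7}.
Apply h(0) = 5: A - \frac{4}{7} = 5 ⇒ A = \frac{39}{7}.
So h(n) = \frac{39 \left(-6\right)^{n}}{7} - \frac{4}{7}.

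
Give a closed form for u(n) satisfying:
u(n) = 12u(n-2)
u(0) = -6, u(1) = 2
Characteristic equation: x² - 12 = 0.
Discriminant Δ = (0)² + 4·(12) = 48.
Roots r₁,₂ = (0 ± √48)/2, so r₁ = 2 \sqrt{3}, r₂ = - 2 \sqrt{3}.
General solution: u(n) = A·r₁^n + B·r₂^n.
From the initial conditions, A + B = -6 and r₁A + r₂B = 2.
Since r₁ - r₂ = √48: A = (2 - (-6)r₂)/√48 = -3 + \frac{\sqrt{3}}{6}, and B = -6 - A = -3 - \frac{\sqrt{3}}{6}.
So u(n) = \left(-3 + \frac{\sqrt{3}}{6}\right)\left(2 \sqrt{3}\right)^n + \left(-3 - \frac{\sqrt{3}}{6}\right)\left(- 2 \sqrt{3}\right)^n.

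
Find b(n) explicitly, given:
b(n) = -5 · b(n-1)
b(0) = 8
Pure geometric recurrence with ratio -5.
By induction b(n) = b(0) · (-5)^n = 8 \left(-5\right)^{n}.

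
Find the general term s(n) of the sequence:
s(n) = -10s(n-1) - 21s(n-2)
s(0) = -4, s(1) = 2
Characteristic equation: x² + 10x + 21 = 0, which factors as (x - (-7))(x - (-3)) = 0.
Roots r₁ = -7, r₂ = -3 (distinct).
General solution: s(n) = A·(-7)^n + B·(-3)^n.
From s(0) = -4: A + B = -4.
From s(1) = 2: -7A - 3B = 2.
Solving: A = \frac{5}{2}, B = - \frac{13}{2}.
So s(n) = - \frac{13 \left(-3\right)^{n}}{2} + \frac{5 \left(-7\right)^{n}}{2}.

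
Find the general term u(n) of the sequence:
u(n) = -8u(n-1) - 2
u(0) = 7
First-order linear non-homogeneous.
Homogeneous solution: u_h(n) = A·(-8)^n.
Try constant particular solution u_p = K: K = -8K - 2 ⇒ K = - \frac{2}{9}.
General: u(n) = A·(-8)^n - \frac{2}{9}.
Apply u(0) = 7: A - \frac{2}{9} = 7 ⇒ A = \frac{65}{9}.
So u(n) = \frac{65 \left(-8\right)^{n}}{9} - \frac{2}{9}.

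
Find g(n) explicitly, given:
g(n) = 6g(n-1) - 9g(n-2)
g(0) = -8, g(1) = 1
Characteristic equation: x² - 6x + 9 = 0, which is (x - (3))².
Repeated root r = 3.
General solution: g(n) = (A + Bn)·(3)^n.
From g(0) = -8: A = -8.
From g(1) = 1: (A + B)·(3) = 1 ⇒ B = \frac{25}{3}.
So g(n) = \left(\frac{25 n}{3} - 8\right) \cdot (3)^n.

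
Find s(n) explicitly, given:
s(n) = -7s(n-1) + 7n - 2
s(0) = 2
First-order linear with linear forcing.
Homogeneous solution: s_h(n) = A·(-7)^n.
Try particular s_p(n) = pn + q. Substituting:
  pn + q = -7(p(n-1) + q) + 7n - 2.
Matching the n-coefficient: p = -7p + 7 ⇒ p = \frac{7}{8}.
Matching constants: q = 7p - 7q - 2 ⇒ q = \frac{33}{64}.
General: s(n) = A·(-7)^n + \frac{7 n}{8} + \frac{33}{64}.
Apply s(0) = 2: A + \frac{33}{64} = 2 ⇒ A = \frac{95}{64}.
So s(n) = \frac{95 \left(-7\right)^{n}}{64} + \frac{7 n}{8} + \frac{33}{64}.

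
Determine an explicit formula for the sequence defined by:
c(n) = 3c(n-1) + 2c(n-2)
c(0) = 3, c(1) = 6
Characteristic equation: x² - 3x - 2 = 0.
Discriminant Δ = (3)² + 4·(2) = 17.
Roots r₁,₂ = (3 ± √17)/2, so r₁ = \frac{3}{2} + \frac{\sqrt{17}}{2}, r₂ = \frac{3}{2} - \frac{\sqrt{17}}{2}.
General solution: c(n) = A·r₁^n + B·r₂^n.
From the initial conditions, A + B = 3 and r₁A + r₂B = 6.
Since r₁ - r₂ = √17: A = (6 - (3)r₂)/√17 = \frac{3 \sqrt{17}}{34} + \frac{3}{2}, and B = 3 - A = \frac{3}{2} - \frac{3 \sqrt{17}}{34}.
So c(n) = \left(\frac{3 \sqrt{17}}{34} + \frac{3}{2}\right)\left(\frac{3}{2} + \frac{\sqrt{17}}{2}\right)^n + \left(\frac{3}{2} - \frac{3 \sqrt{17}}{34}\right)\left(\frac{3}{2} - \frac{\sqrt{17}}{2}\right)^n.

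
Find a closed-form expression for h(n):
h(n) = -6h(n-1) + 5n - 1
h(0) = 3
First-order linear with linear forcing.
Homogeneous solution: h_h(n) = A·(-6)^n.
Try particular h_p(n) = pn + q. Substituting:
  pn + q = -6(p(n-1) + q) + 5n - 1.
Matching the n-coefficient: p = -6p + 5 ⇒ p = \frac{5}{7}.
Matching constants: q = 6p - 6q - 1 ⇒ q = \frac{23}{49}.
General: h(n) = A·(-6)^n + \frac{5 n}{7} + \frac{23}{49}.
Apply h(0) = 3: A + \frac{23}{49} = 3 ⇒ A = \frac{124}{49}.
So h(n) = \frac{124 \left(-6\right)^{n}}{49} + \frac{5 n}{7} + \frac{23}{49}.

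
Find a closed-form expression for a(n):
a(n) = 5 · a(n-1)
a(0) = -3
Pure geometric recurrence with ratio 5.
By induction a(n) = a(0) · (5)^n = - 3 \cdot 5^{n}.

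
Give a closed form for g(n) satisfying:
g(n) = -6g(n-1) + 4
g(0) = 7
First-order linear non-homogeneous.
Homogeneous solution: g_h(n) = A·(-6)^n.
Try constant particular solution g_p = K: K = -6K + 4 ⇒ K = \frac{4}{7}.
General: g(n) = A·(-6)^n + \frac{4}{7}.
Apply g(0) = 7: A + \frac{4}{7} = 7 ⇒ A = \frac{45}{7}.
So g(n) = \frac{45 \left(-6\right)^{n}}{7} + \frac{4}{7}.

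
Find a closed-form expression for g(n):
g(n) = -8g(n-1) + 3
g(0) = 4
First-order linear non-homogeneous.
Homogeneous solution: g_h(n) = A·(-8)^n.
Try constant particular solution g_p = K: K = -8K + 3 ⇒ K = \frac{1}{3}.
General: g(n) = A·(-8)^n + \frac{1}{3}.
Apply g(0) = 4: A + \frac{1}{3} = 4 ⇒ A = \frac{11}{3}.
So g(n) = \frac{11 \left(-8\right)^{n}}{3} + \frac{1}{3}.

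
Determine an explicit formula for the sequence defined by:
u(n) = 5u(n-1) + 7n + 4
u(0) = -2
First-order linear with linear forcing.
Homogeneous solution: u_h(n) = A·(5)^n.
Try particular u_p(n) = pn + q. Substituting:
  pn + q = 5(p(n-1) + q) + 7n + 4.
Matching the n-coefficient: p = 5p + 7 ⇒ p = - \frac{7}{4}.
Matching constants: q = -5p + 5q + 4 ⇒ q = - \frac{51}{16}.
General: u(n) = A·(5)^n - \frac{7 n}{4} - \frac{51}{16}.
Apply u(0) = -2: A - \frac{51}{16} = -2 ⇒ A = \frac{19}{16}.
So u(n) = \frac{19 \cdot 5^{n}}{16} - \frac{7 n}{4} - \frac{51}{16}.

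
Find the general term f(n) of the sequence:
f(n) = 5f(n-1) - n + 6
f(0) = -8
First-order linear with linear forcing.
Homogeneous solution: f_h(n) = A·(5)^n.
Try particular f_p(n) = pn + q. Substituting:
  pn + q = 5(p(n-1) + q) - n + 6.
Matching the n-coefficient: p = 5p - 1 ⇒ p = \frac{1}{4}.
Matching constants: q = -5p + 5q + 6 ⇒ q = - \frac{19}{16}.
General: f(n) = A·(5)^n + \frac{n}{4} - \frac{19}{16}.
Apply f(0) = -8: A - \frac{19}{16} = -8 ⇒ A = - \frac{109}{16}.
So f(n) = - \frac{109 \cdot 5^{n}}{16} + \frac{n}{4} - \frac{19}{16}.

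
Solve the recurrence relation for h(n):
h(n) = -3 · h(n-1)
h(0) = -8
Pure geometric recurrence with ratio -3.
By induction h(n) = h(0) · (-3)^n = - 8 \left(-3\right)^{n}.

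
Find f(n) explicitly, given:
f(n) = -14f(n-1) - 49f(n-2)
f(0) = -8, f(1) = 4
Characteristic equation: x² + 14x + 49 = 0, which is (x - (-7))².
Repeated root r = -7.
General solution: f(n) = (A + Bn)·(-7)^n.
From f(0) = -8: A = -8.
From f(1) = 4: (A + B)·(-7) = 4 ⇒ B = \frac{52}{7}.
So f(n) = \left(\frac{52 n}{7} - 8\right) \cdot (-7)^n.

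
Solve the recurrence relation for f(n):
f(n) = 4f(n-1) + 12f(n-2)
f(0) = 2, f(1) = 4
Characteristic equation: x² - 4x - 12 = 0, which factors as (x - (6))(x - (-2)) = 0.
Roots r₁ = 6, r₂ = -2 (distinct).
General solution: f(n) = A·(6)^n + B·(-2)^n.
From f(0) = 2: A + B = 2.
From f(1) = 4: 6A - 2B = 4.
Solving: A = 1, B = 1.
So f(n) = \left(-2\right)^{n} + 6^{n}.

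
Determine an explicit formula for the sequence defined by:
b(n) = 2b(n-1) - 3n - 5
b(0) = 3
First-order linear with linear forcing.
Homogeneous solution: b_h(n) = A·(2)^n.
Try particular b_p(n) = pn + q. Substituting:
  pn + q = 2(p(n-1) + q) - 3n - 5.
Matching the n-coefficient: p = 2p - 3 ⇒ p = 3.
Matching constants: q = -2p + 2q - 5 ⇒ q = 11.
General: b(n) = A·(2)^n + 3 n + 11.
Apply b(0) = 3: A + 11 = 3 ⇒ A = -8.
So b(n) = - 8 \cdot 2^{n} + 3 n + 11.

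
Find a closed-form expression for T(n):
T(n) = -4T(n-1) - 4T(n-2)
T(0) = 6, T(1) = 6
Characteristic equation: x² + 4x + 4 = 0, which is (x - (-2))².
Repeated root r = -2.
General solution: T(n) = (A + Bn)·(-2)^n.
From T(0) = 6: A = 6.
From T(1) = 6: (A + B)·(-2) = 6 ⇒ B = -9.
So T(n) = \left(6 - 9 n\right) \cdot (-2)^n.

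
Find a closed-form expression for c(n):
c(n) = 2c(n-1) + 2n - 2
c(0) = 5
First-order linear with linear forcing.
Homogeneous solution: c_h(n) = A·(2)^n.
Try particular c_p(n) = pn + q. Substituting:
  pn + q = 2(p(n-1) + q) + 2n - 2.
Matching the n-coefficient: p = 2p + 2 ⇒ p = -2.
Matching constants: q = -2p + 2q - 2 ⇒ q = -2.
General: c(n) = A·(2)^n - 2 n - 2.
Apply c(0) = 5: A - 2 = 5 ⇒ A = 7.
So c(n) = 7 \cdot 2^{n} - 2 n - 2.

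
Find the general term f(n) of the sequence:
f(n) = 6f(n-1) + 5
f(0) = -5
First-order linear non-homogeneous.
Homogeneous solution: f_h(n) = A·(6)^n.
Try constant particular solution f_p = K: K = 6K + 5 ⇒ K = -1.
General: f(n) = A·(6)^n - 1.
Apply f(0) = -5: A - 1 = -5 ⇒ A = -4.
So f(n) = - 4 \cdot 6^{n} - 1.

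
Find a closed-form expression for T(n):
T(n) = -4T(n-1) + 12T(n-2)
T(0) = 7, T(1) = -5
Characteristic equation: x² + 4x - 12 = 0, which factors as (x - (-6))(x - (2)) = 0.
Roots r₁ = -6, r₂ = 2 (distinct).
General solution: T(n) = A·(-6)^n + B·(2)^n.
From T(0) = 7: A + B = 7.
From T(1) = -5: -6A + 2B = -5.
Solving: A = \frac{19}{8}, B = \frac{37}{8}.
So T(n) = \frac{19 \left(-6\right)^{n}}{8} + \frac{37 \cdot 2^{n}}{8}.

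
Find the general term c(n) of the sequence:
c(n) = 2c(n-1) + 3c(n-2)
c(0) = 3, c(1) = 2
Characteristic equation: x² - 2x - 3 = 0, which factors as (x - (3))(x - (-1)) = 0.
Roots r₁ = 3, r₂ = -1 (distinct).
General solution: c(n) = A·(3)^n + B·(-1)^n.
From c(0) = 3: A + B = 3.
From c(1) = 2: 3A - B = 2.
Solving: A = \frac{5}{4}, B = \frac{7}{4}.
So c(n) = \frac{7 \left(-1\right)^{n}}{4} + \frac{5 \cdot 3^{n}}{4}.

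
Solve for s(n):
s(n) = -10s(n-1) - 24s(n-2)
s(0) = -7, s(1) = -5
Characteristic equation: x² + 10x + 24 = 0, which factors as (x - (-4))(x - (-6)) = 0.
Roots r₁ = -4, r₂ = -6 (distinct).
General solution: s(n) = A·(-4)^n + B·(-6)^n.
From s(0) = -7: A + B = -7.
From s(1) = -5: -4A - 6B = -5.
Solving: A = - \frac{47}{2}, B = \frac{33}{2}.
So s(n) = - \frac{47 \left(-4\right)^{n}}{2} + \frac{33 \left(-6\right)^{n}}{2}.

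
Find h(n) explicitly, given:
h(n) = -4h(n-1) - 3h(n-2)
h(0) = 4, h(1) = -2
Characteristic equation: x² + 4x + 3 = 0, which factors as (x - (-3))(x - (-1)) = 0.
Roots r₁ = -3, r₂ = -1 (distinct).
General solution: h(n) = A·(-3)^n + B·(-1)^n.
From h(0) = 4: A + B = 4.
From h(1) = -2: -3A - B = -2.
Solving: A = -1, B = 5.
So h(n) = 5 \left(-1\right)^{n} - \left(-3\right)^{n}.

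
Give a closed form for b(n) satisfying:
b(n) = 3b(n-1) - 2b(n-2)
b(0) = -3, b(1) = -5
Characteristic equation: x² - 3x + 2 = 0, which factors as (x - (2))(x - (1)) = 0.
Roots r₁ = 2, r₂ = 1 (distinct).
General solution: b(n) = A·(2)^n + B·(1)^n.
From b(0) = -3: A + B = -3.
From b(1) = -5: 2A + B = -5.
Solving: A = -2, B = -1.
So b(n) = - 2 \cdot 2^{n} - 1.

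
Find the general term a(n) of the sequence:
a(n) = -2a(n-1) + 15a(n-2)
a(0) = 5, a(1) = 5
Characteristic equation: x² + 2x - 15 = 0, which factors as (x - (-5))(x - (3)) = 0.
Roots r₁ = -5, r₂ = 3 (distinct).
General solution: a(n) = A·(-5)^n + B·(3)^n.
From a(0) = 5: A + B = 5.
From a(1) = 5: -5A + 3B = 5.
Solving: A = \frac{5}{4}, B = \frac{15}{4}.
So a(n) = \frac{5 \left(-5\right)^{n}}{4} + \frac{15 \cdot 3^{n}}{4}.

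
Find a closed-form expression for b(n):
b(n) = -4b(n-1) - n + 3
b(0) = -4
First-order linear with linear forcing.
Homogeneous solution: b_h(n) = A·(-4)^n.
Try particular b_p(n) = pn + q. Substituting:
  pn + q = -4(p(n-1) + q) - n + 3.
Matching the n-coefficient: p = -4p - 1 ⇒ p = - \frac{1}{5}.
Matching constants: q = 4p - 4q + 3 ⇒ q = \frac{11}{25}.
General: b(n) = A·(-4)^n - \frac{n}{5} + \frac{11}{25}.
Apply b(0) = -4: A + \frac{11}{25} = -4 ⇒ A = - \frac{111}{25}.
So b(n) = - \frac{111 \left(-4\right)^{n}}{25} - \frac{n}{5} + \frac{11}{25}.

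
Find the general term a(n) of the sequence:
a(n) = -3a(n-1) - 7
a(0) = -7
First-order linear non-homogeneous.
Homogeneous solution: a_h(n) = A·(-3)^n.
Try constant particular solution a_p = K: K = -3K - 7 ⇒ K = - \frac{7}{4}.
General: a(n) = A·(-3)^n - \frac{7}{4}.
Apply a(0) = -7: A - \frac{7}{4} = -7 ⇒ A = - \frac{21}{4}.
So a(n) = - \frac{21 \left(-3\right)^{n}}{4} - \frac{7}{4}.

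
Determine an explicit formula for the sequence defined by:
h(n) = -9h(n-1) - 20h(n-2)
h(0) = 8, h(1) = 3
Characteristic equation: x² + 9x + 20 = 0, which factors as (x - (-4))(x - (-5)) = 0.
Roots r₁ = -4, r₂ = -5 (distinct).
General solution: h(n) = A·(-4)^n + B·(-5)^n.
From h(0) = 8: A + B = 8.
From h(1) = 3: -4A - 5B = 3.
Solving: A = 43, B = -35.
So h(n) = 43 \left(-4\right)^{n} - 35 \left(-5\right)^{n}.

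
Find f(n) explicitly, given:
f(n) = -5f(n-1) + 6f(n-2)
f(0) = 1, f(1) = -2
Characteristic equation: x² + 5x - 6 = 0, which factors as (x - (1))(x - (-6)) = 0.
Roots r₁ = 1, r₂ = -6 (distinct).
General solution: f(n) = A·(1)^n + B·(-6)^n.
From f(0) = 1: A + B = 1.
From f(1) = -2: A - 6B = -2.
Solving: A = \frac{4}{7}, B = \frac{3}{7}.
So f(n) = \frac{3 \left(-6\right)^{n}}{7} + \frac{4}{7}.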